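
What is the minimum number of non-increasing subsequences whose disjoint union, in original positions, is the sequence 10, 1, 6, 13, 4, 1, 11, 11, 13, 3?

4

The minimum number of non-increasing subsequences covering a sequence equals the length of its longest strictly increasing subsequence.
LIS length is 4 (e.g. 1, 6, 11, 13), so 4 piles are needed.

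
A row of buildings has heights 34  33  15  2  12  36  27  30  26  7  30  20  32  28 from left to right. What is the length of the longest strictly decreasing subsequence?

5

Negate each value so 'decreasing' becomes 'increasing', then run patience tails on the negated sequence:
-34 → extends → [-34]
-33 → extends → [-34, -33]
-15 → extends → [-34, -33, -15]
-2 → extends → [-34, -33, -15, -2]
-12 → replaces -2 → [-34, -33, -15, -12]
-36 → replaces -34 → [-36, -33, -15, -12]
-27 → replaces -15 → [-36, -33, -27, -12]
-30 → replaces -27 → [-36, -33, -30, -12]
-26 → replaces -12 → [-36, -33, -30, -26]
-7 → extends → [-36, -33, -30, -26, -7]
-30 → already a tail → [-36, -33, -30, -26, -7]
-20 → replaces -7 → [-36, -33, -30, -26, -20]
-32 → replaces -30 → [-36, -33, -32, -26, -20]
-28 → replaces -26 → [-36, -33, -32, -28, -20]
Five tails, so the longest strictly decreasing subsequence of the original has length 5.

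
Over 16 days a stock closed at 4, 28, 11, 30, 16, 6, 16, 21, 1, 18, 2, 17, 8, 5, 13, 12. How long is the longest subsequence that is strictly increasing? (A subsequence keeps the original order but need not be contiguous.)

Track the smallest tail for each achievable length (strict):
4 → extends → [4]
28 → extends → [4, 28]
11 → replaces 28 → [4, 11]
30 → extends → [4, 11, 30]
16 → replaces 30 → [4, 11, 16]
6 → replaces 11 → [4, 6, 16]
16 → already a tail → [4, 6, 16]
21 → extends → [4, 6, 16, 21]
1 → replaces 4 → [1, 6, 16, 21]
18 → replaces 21 → [1, 6, 16, 18]
2 → replaces 6 → [1, 2, 16, 18]
17 → replaces 18 → [1, 2, 16, 17]
8 → replaces 16 → [1, 2, 8, 17]
5 → replaces 8 → [1, 2, 5, 17]
13 → replaces 17 → [1, 2, 5, 13]
12 → replaces 13 → [1, 2, 5, 12]
Four tails, so the longest strictly increasing subsequence has length 4 (e.g. 4, 11, 16, 21).

4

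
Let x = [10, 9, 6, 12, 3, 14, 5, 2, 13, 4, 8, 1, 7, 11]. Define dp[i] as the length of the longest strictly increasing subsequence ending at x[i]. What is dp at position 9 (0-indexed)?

2

dp[i] = 1 + max{dp[j] : j<i, x[j]<x[i]} (or 1 if no such j):
i:      0  1  2  3  4  5  6  7  8  9 10 11 12 13
x[i]:  10  9  6 12  3 14  5  2 13  4  8  1  7 11
dp:     1  1  1  2  1  3  2  1  3  2  3  1  3  4
At index 9 the value is 2.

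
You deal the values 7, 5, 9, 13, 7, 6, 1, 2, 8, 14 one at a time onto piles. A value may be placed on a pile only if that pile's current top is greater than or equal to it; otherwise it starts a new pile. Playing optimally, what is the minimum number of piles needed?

4

Place each on the leftmost legal pile:
7 → new pile 1 (tops now [7])
5 → pile 1 (tops now [5])
9 → new pile 2 (tops now [5, 9])
13 → new pile 3 (tops now [5, 9, 13])
7 → pile 2 (tops now [5, 7, 13])
6 → pile 2 (tops now [5, 6, 13])
1 → pile 1 (tops now [1, 6, 13])
2 → pile 2 (tops now [1, 2, 13])
8 → pile 3 (tops now [1, 2, 8])
14 → new pile 4 (tops now [1, 2, 8, 14])
Four piles.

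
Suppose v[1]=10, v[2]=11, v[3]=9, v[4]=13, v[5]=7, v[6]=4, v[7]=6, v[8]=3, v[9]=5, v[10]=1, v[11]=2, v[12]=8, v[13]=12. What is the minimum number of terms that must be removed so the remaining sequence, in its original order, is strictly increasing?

9

Fewest deletions = n − (longest strictly increasing subsequence).
i:      1  2  3  4  5  6  7  8  9 10 11 12 13
v[i]:  10 11  9 13  7  4  6  3  5  1  2  8 12
dp:     1  2  1  3  1  1  2  1  2  1  2  3  4
max dp = 4, so deletions = 13 − 4 = 9.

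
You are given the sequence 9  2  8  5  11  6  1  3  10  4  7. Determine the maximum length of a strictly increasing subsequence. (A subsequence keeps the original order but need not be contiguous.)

Track the smallest tail for each achievable length (strict):
9 → extends → [9]
2 → replaces 9 → [2]
8 → extends → [2, 8]
5 → replaces 8 → [2, 5]
11 → extends → [2, 5, 11]
6 → replaces 11 → [2, 5, 6]
1 → replaces 2 → [1, 5, 6]
3 → replaces 5 → [1, 3, 6]
10 → extends → [1, 3, 6, 10]
4 → replaces 6 → [1, 3, 4, 10]
7 → replaces 10 → [1, 3, 4, 7]
Four tails, so the longest strictly increasing subsequence has length 4 (e.g. 2, 5, 6, 10).

4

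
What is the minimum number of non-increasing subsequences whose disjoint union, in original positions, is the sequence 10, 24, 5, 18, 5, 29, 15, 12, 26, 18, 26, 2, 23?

4

The minimum number of non-increasing subsequences covering a sequence equals the length of its longest strictly increasing subsequence.
LIS length is 4 (e.g. 10, 15, 18, 26), so 4 piles are needed.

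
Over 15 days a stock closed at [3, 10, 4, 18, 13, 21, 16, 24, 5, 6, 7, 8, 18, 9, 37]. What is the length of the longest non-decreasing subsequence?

Let dp[i] be the length of the longest such subsequence ending at index i:
i:      1  2  3  4  5  6  7  8  9 10 11 12 13 14 15
a[i]:   3 10  4 18 13 21 16 24  5  6  7  8 18  9 37
dp:     1  2  2  3  3  4  4  5  3  4  5  6  7  7  8
Maximum dp value is 8.

8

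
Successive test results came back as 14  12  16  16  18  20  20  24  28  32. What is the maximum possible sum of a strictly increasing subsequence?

152

Let S[i] be the best sum of a strictly increasing subsequence ending at i:
i:       1   2   3   4   5   6   7   8   9  10
a[i]:   14  12  16  16  18  20  20  24  28  32
S:      14  12  30  30  48  68  68  92 120 152
Maximum is 152 (e.g. 14 + 16 + 18 + 20 + 24 + 28 + 32).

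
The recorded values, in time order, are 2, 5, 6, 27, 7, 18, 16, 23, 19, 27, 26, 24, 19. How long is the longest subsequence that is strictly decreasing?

4

Negate each value so 'decreasing' becomes 'increasing', then run patience tails on the negated sequence:
-2 → extends → [-2]
-5 → replaces -2 → [-5]
-6 → replaces -5 → [-6]
-27 → replaces -6 → [-27]
-7 → extends → [-27, -7]
-18 → replaces -7 → [-27, -18]
-16 → extends → [-27, -18, -16]
-23 → replaces -18 → [-27, -23, -16]
-19 → replaces -16 → [-27, -23, -19]
-27 → already a tail → [-27, -23, -19]
-26 → replaces -23 → [-27, -26, -19]
-24 → replaces -19 → [-27, -26, -24]
-19 → extends → [-27, -26, -24, -19]
Four tails, so the longest strictly decreasing subsequence of the original has length 4.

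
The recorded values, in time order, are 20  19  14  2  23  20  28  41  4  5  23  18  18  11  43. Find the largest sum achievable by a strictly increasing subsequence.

155

Let S[i] be the best sum of a strictly increasing subsequence ending at i:
i:       1   2   3   4   5   6   7   8   9  10  11  12  13  14  15
a[i]:   20  19  14   2  23  20  28  41   4   5  23  18  18  11  43
S:      20  19  14   2  43  39  71 112   6  11  62  32  32  22 155
Maximum is 155 (e.g. 20 + 23 + 28 + 41 + 43).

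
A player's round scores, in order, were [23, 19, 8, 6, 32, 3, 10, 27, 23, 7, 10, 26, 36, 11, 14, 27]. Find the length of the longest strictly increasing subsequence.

6

Let dp[i] be the length of the longest such subsequence ending at index i:
i:      1  2  3  4  5  6  7  8  9 10 11 12 13 14 15 16
a[i]:  23 19  8  6 32  3 10 27 23  7 10 26 36 11 14 27
dp:     1  1  1  1  2  1  2  3  3  2  3  4  5  4  5  6
Maximum dp value is 6.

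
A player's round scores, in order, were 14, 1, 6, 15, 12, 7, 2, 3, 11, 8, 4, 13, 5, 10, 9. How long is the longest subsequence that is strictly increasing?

6

Track the smallest tail for each achievable length (strict):
14 → extends → [14]
1 → replaces 14 → [1]
6 → extends → [1, 6]
15 → extends → [1, 6, 15]
12 → replaces 15 → [1, 6, 12]
7 → replaces 12 → [1, 6, 7]
2 → replaces 6 → [1, 2, 7]
3 → replaces 7 → [1, 2, 3]
11 → extends → [1, 2, 3, 11]
8 → replaces 11 → [1, 2, 3, 8]
4 → replaces 8 → [1, 2, 3, 4]
13 → extends → [1, 2, 3, 4, 13]
5 → replaces 13 → [1, 2, 3, 4, 5]
10 → extends → [1, 2, 3, 4, 5, 10]
9 → replaces 10 → [1, 2, 3, 4, 5, 9]
Six tails, so the longest strictly increasing subsequence has length 6 (e.g. 1, 2, 3, 4, 5, 10).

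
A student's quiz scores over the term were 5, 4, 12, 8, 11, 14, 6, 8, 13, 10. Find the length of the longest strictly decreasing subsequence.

Negate each value so 'decreasing' becomes 'increasing', then run patience tails on the negated sequence:
-5 → extends → [-5]
-4 → extends → [-5, -4]
-12 → replaces -5 → [-12, -4]
-8 → replaces -4 → [-12, -8]
-11 → replaces -8 → [-12, -11]
-14 → replaces -12 → [-14, -11]
-6 → extends → [-14, -11, -6]
-8 → replaces -6 → [-14, -11, -8]
-13 → replaces -11 → [-14, -13, -8]
-10 → replaces -8 → [-14, -13, -10]
Three tails, so the longest strictly decreasing subsequence of the original has length 3.

3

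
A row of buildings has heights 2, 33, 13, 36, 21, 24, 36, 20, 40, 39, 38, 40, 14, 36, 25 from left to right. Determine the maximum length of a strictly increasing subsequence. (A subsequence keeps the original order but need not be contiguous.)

Let dp[i] be the length of the longest such subsequence ending at index i:
i:      1  2  3  4  5  6  7  8  9 10 11 12 13 14 15
a[i]:   2 33 13 36 21 24 36 20 40 39 38 40 14 36 25
dp:     1  2  2  3  3  4  5  3  6  6  6  7  3  5  5
Maximum dp value is 7.

7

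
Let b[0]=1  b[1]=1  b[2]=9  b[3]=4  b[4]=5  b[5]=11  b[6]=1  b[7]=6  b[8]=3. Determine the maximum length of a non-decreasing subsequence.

5

Let dp[i] be the length of the longest such subsequence ending at index i:
i:      0  1  2  3  4  5  6  7  8
b[i]:   1  1  9  4  5 11  1  6  3
dp:     1  2  3  3  4  5  3  5  4
Maximum dp value is 5.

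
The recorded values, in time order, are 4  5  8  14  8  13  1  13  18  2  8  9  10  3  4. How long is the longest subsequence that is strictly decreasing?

4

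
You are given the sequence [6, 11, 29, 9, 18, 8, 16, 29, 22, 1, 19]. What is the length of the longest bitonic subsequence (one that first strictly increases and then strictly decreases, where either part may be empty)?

inc[i] = longest strictly increasing subsequence ending at i; dec[i] = longest strictly decreasing subsequence starting at i:
i:      1  2  3  4  5  6  7  8  9 10 11
a[i]:   6 11 29  9 18  8 16 29 22  1 19
inc:    1  2  3  2  3  2  3  4  4  1  4
dec:    2  4  4  3  3  2  2  3  2  1  1
Best peak at i=3 (value 29): inc=3, dec=4, length 3+4−1 = 6.

6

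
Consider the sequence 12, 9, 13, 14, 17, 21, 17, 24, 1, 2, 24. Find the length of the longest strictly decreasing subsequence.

3

Let dp[i] be the longest strictly decreasing subsequence ending at i:
i:      1  2  3  4  5  6  7  8  9 10 11
a[i]:  12  9 13 14 17 21 17 24  1  2 24
dp:     1  2  1  1  1  1  2  1  3  3  1
Maximum is 3.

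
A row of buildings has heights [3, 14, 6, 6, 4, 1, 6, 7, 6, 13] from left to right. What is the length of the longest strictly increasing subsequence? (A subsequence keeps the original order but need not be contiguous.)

5

Track the smallest tail for each achievable length (strict):
3 → extends → [3]
14 → extends → [3, 14]
6 → replaces 14 → [3, 6]
6 → already a tail → [3, 6]
4 → replaces 6 → [3, 4]
1 → replaces 3 → [1, 4]
6 → extends → [1, 4, 6]
7 → extends → [1, 4, 6, 7]
6 → already a tail → [1, 4, 6, 7]
13 → extends → [1, 4, 6, 7, 13]
Five tails, so the longest strictly increasing subsequence has length 5 (e.g. 3, 4, 6, 7, 13).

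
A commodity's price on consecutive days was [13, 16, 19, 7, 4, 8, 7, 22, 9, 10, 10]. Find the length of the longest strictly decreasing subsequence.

Negate each value so 'decreasing' becomes 'increasing', then run patience tails on the negated sequence:
-13 → extends → [-13]
-16 → replaces -13 → [-16]
-19 → replaces -16 → [-19]
-7 → extends → [-19, -7]
-4 → extends → [-19, -7, -4]
-8 → replaces -7 → [-19, -8, -4]
-7 → replaces -4 → [-19, -8, -7]
-22 → replaces -19 → [-22, -8, -7]
-9 → replaces -8 → [-22, -9, -7]
-10 → replaces -9 → [-22, -10, -7]
-10 → already a tail → [-22, -10, -7]
Three tails, so the longest strictly decreasing subsequence of the original has length 3.

3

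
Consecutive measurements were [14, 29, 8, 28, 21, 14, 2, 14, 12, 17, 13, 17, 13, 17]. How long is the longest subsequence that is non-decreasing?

6

Track the smallest tail for each achievable length (allowing ties):
14 → extends → [14]
29 → extends → [14, 29]
8 → replaces 14 → [8, 29]
28 → replaces 29 → [8, 28]
21 → replaces 28 → [8, 21]
14 → replaces 21 → [8, 14]
2 → replaces 8 → [2, 14]
14 → extends → [2, 14, 14]
12 → replaces 14 → [2, 12, 14]
17 → extends → [2, 12, 14, 17]
13 → replaces 14 → [2, 12, 13, 17]
17 → extends → [2, 12, 13, 17, 17]
13 → replaces 17 → [2, 12, 13, 13, 17]
17 → extends → [2, 12, 13, 13, 17, 17]
Six tails, so the longest non-decreasing subsequence has length 6 (e.g. 14, 14, 14, 17, 17, 17).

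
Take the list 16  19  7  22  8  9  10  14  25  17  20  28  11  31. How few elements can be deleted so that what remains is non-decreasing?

Fewest deletions = n − (longest non-decreasing subsequence).
Patience tails:
16 → extends → [16]
19 → extends → [16, 19]
7 → replaces 16 → [7, 19]
22 → extends → [7, 19, 22]
8 → replaces 19 → [7, 8, 22]
9 → replaces 22 → [7, 8, 9]
10 → extends → [7, 8, 9, 10]
14 → extends → [7, 8, 9, 10, 14]
25 → extends → [7, 8, 9, 10, 14, 25]
17 → replaces 25 → [7, 8, 9, 10, 14, 17]
20 → extends → [7, 8, 9, 10, 14, 17, 20]
28 → extends → [7, 8, 9, 10, 14, 17, 20, 28]
11 → replaces 14 → [7, 8, 9, 10, 11, 17, 20, 28]
31 → extends → [7, 8, 9, 10, 11, 17, 20, 28, 31]
Longest non-decreasing subsequence has length 9, so deletions = 14 − 9 = 5.

5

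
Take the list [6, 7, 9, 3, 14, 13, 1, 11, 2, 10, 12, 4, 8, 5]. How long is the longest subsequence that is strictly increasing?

5

Track the smallest tail for each achievable length (strict):
6 → extends → [6]
7 → extends → [6, 7]
9 → extends → [6, 7, 9]
3 → replaces 6 → [3, 7, 9]
14 → extends → [3, 7, 9, 14]
13 → replaces 14 → [3, 7, 9, 13]
1 → replaces 3 → [1, 7, 9, 13]
11 → replaces 13 → [1, 7, 9, 11]
2 → replaces 7 → [1, 2, 9, 11]
10 → replaces 11 → [1, 2, 9, 10]
12 → extends → [1, 2, 9, 10, 12]
4 → replaces 9 → [1, 2, 4, 10, 12]
8 → replaces 10 → [1, 2, 4, 8, 12]
5 → replaces 8 → [1, 2, 4, 5, 12]
Five tails, so the longest strictly increasing subsequence has length 5 (e.g. 6, 7, 9, 11, 12).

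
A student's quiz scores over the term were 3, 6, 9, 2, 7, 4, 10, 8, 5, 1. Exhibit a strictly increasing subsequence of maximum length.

Patience tails give the LIS length; then backtrack through the dp parents:
3 → extends → [3]
6 → extends → [3, 6]
9 → extends → [3, 6, 9]
2 → replaces 3 → [2, 6, 9]
7 → replaces 9 → [2, 6, 7]
4 → replaces 6 → [2, 4, 7]
10 → extends → [2, 4, 7, 10]
8 → replaces 10 → [2, 4, 7, 8]
5 → replaces 7 → [2, 4, 5, 8]
1 → replaces 2 → [1, 4, 5, 8]
Length 4; one witness is 3, 6, 9, 10.

3, 6, 9, 10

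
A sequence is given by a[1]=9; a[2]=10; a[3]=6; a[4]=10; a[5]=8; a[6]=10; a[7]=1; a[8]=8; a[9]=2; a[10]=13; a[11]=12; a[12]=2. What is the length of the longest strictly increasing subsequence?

4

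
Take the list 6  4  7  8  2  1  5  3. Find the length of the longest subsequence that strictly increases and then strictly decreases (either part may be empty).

5

inc[i] = longest strictly increasing subsequence ending at i; dec[i] = longest strictly decreasing subsequence starting at i:
i:     1 2 3 4 5 6 7 8
a[i]:  6 4 7 8 2 1 5 3
inc:   1 1 2 3 1 1 2 2
dec:   4 3 3 3 2 1 2 1
Best peak at i=4 (value 8): inc=3, dec=3, length 3+3−1 = 5.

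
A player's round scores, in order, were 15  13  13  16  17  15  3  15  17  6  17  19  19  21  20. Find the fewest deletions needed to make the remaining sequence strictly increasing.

10

Fewest deletions = n − (longest strictly increasing subsequence).
i:      1  2  3  4  5  6  7  8  9 10 11 12 13 14 15
a[i]:  15 13 13 16 17 15  3 15 17  6 17 19 19 21 20
dp:     1  1  1  2  3  2  1  2  3  2  3  4  4  5  5
max dp = 5, so deletions = 15 − 5 = 10.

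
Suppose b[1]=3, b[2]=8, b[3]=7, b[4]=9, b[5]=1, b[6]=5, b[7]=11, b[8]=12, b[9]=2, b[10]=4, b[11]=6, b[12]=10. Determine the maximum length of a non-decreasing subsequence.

5

Track the smallest tail for each achievable length (allowing ties):
3 → extends → [3]
8 → extends → [3, 8]
7 → replaces 8 → [3, 7]
9 → extends → [3, 7, 9]
1 → replaces 3 → [1, 7, 9]
5 → replaces 7 → [1, 5, 9]
11 → extends → [1, 5, 9, 11]
12 → extends → [1, 5, 9, 11, 12]
2 → replaces 5 → [1, 2, 9, 11, 12]
4 → replaces 9 → [1, 2, 4, 11, 12]
6 → replaces 11 → [1, 2, 4, 6, 12]
10 → replaces 12 → [1, 2, 4, 6, 10]
Five tails, so the longest non-decreasing subsequence has length 5 (e.g. 3, 8, 9, 11, 12).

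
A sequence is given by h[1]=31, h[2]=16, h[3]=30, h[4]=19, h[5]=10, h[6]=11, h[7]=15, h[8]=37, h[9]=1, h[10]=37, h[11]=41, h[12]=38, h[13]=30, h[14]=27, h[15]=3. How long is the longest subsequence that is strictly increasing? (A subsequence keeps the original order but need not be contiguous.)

Track the smallest tail for each achievable length (strict):
31 → extends → [31]
16 → replaces 31 → [16]
30 → extends → [16, 30]
19 → replaces 30 → [16, 19]
10 → replaces 16 → [10, 19]
11 → replaces 19 → [10, 11]
15 → extends → [10, 11, 15]
37 → extends → [10, 11, 15, 37]
1 → replaces 10 → [1, 11, 15, 37]
37 → already a tail → [1, 11, 15, 37]
41 → extends → [1, 11, 15, 37, 41]
38 → replaces 41 → [1, 11, 15, 37, 38]
30 → replaces 37 → [1, 11, 15, 30, 38]
27 → replaces 30 → [1, 11, 15, 27, 38]
3 → replaces 11 → [1, 3, 15, 27, 38]
Five tails, so the longest strictly increasing subsequence has length 5 (e.g. 10, 11, 15, 37, 41).

5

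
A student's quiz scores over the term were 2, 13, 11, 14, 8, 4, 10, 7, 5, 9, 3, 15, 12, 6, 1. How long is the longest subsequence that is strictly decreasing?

Negate each value so 'decreasing' becomes 'increasing', then run patience tails on the negated sequence:
-2 → extends → [-2]
-13 → replaces -2 → [-13]
-11 → extends → [-13, -11]
-14 → replaces -13 → [-14, -11]
-8 → extends → [-14, -11, -8]
-4 → extends → [-14, -11, -8, -4]
-10 → replaces -8 → [-14, -11, -10, -4]
-7 → replaces -4 → [-14, -11, -10, -7]
-5 → extends → [-14, -11, -10, -7, -5]
-9 → replaces -7 → [-14, -11, -10, -9, -5]
-3 → extends → [-14, -11, -10, -9, -5, -3]
-15 → replaces -14 → [-15, -11, -10, -9, -5, -3]
-12 → replaces -11 → [-15, -12, -10, -9, -5, -3]
-6 → replaces -5 → [-15, -12, -10, -9, -6, -3]
-1 → extends → [-15, -12, -10, -9, -6, -3, -1]
Seven tails, so the longest strictly decreasing subsequence of the original has length 7.

7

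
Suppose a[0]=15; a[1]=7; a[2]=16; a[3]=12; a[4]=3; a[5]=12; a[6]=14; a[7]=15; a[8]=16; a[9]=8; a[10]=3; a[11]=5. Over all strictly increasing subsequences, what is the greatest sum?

64

Let S[i] be the best sum of a strictly increasing subsequence ending at i:
i:      0  1  2  3  4  5  6  7  8  9 10 11
a[i]:  15  7 16 12  3 12 14 15 16  8  3  5
S:     15  7 31 19  3 19 33 48 64 15  3  8
Maximum is 64 (e.g. 7 + 12 + 14 + 15 + 16).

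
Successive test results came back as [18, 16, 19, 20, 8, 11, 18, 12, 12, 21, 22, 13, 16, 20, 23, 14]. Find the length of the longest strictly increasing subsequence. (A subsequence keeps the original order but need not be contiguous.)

7

Let dp[i] be the length of the longest such subsequence ending at index i:
i:      1  2  3  4  5  6  7  8  9 10 11 12 13 14 15 16
a[i]:  18 16 19 20  8 11 18 12 12 21 22 13 16 20 23 14
dp:     1  1  2  3  1  2  3  3  3  4  5  4  5  6  7  5
Maximum dp value is 7.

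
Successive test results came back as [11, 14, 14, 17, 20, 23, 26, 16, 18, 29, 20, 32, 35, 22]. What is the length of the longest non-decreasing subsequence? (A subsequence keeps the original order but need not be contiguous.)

10

Let dp[i] be the length of the longest such subsequence ending at index i:
i:      1  2  3  4  5  6  7  8  9 10 11 12 13 14
a[i]:  11 14 14 17 20 23 26 16 18 29 20 32 35 22
dp:     1  2  3  4  5  6  7  4  5  8  6  9 10  7
Maximum dp value is 10.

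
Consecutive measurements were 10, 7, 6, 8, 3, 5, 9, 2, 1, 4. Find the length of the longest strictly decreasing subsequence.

Let dp[i] be the longest strictly decreasing subsequence ending at i:
i:      1  2  3  4  5  6  7  8  9 10
a[i]:  10  7  6  8  3  5  9  2  1  4
dp:     1  2  3  2  4  4  2  5  6  5
Maximum is 6.

6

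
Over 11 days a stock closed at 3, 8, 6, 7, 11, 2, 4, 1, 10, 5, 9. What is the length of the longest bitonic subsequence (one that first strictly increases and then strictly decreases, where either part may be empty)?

6

inc[i] = longest strictly increasing subsequence ending at i; dec[i] = longest strictly decreasing subsequence starting at i:
i:      1  2  3  4  5  6  7  8  9 10 11
a[i]:   3  8  6  7 11  2  4  1 10  5  9
inc:    1  2  2  3  4  1  2  1  4  3  4
dec:    3  4  3  3  3  2  2  1  2  1  1
Best peak at i=5 (value 11): inc=4, dec=3, length 4+3−1 = 6.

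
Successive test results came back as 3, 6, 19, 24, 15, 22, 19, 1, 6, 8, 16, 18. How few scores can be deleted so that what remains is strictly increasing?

Fewest deletions = n − (longest strictly increasing subsequence).
i:      1  2  3  4  5  6  7  8  9 10 11 12
a[i]:   3  6 19 24 15 22 19  1  6  8 16 18
dp:     1  2  3  4  3  4  4  1  2  3  4  5
max dp = 5, so deletions = 12 − 5 = 7.

7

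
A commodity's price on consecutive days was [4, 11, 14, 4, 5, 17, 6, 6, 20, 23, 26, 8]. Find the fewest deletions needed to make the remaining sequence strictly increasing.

Fewest deletions = n − (longest strictly increasing subsequence).
Patience tails:
4 → extends → [4]
11 → extends → [4, 11]
14 → extends → [4, 11, 14]
4 → already a tail → [4, 11, 14]
5 → replaces 11 → [4, 5, 14]
17 → extends → [4, 5, 14, 17]
6 → replaces 14 → [4, 5, 6, 17]
6 → already a tail → [4, 5, 6, 17]
20 → extends → [4, 5, 6, 17, 20]
23 → extends → [4, 5, 6, 17, 20, 23]
26 → extends → [4, 5, 6, 17, 20, 23, 26]
8 → replaces 17 → [4, 5, 6, 8, 20, 23, 26]
Longest strictly increasing subsequence has length 7, so deletions = 12 − 7 = 5.

5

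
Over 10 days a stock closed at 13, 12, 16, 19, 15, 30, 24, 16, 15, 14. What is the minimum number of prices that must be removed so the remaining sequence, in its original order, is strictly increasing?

6

Fewest deletions = n − (longest strictly increasing subsequence).
Patience tails:
13 → extends → [13]
12 → replaces 13 → [12]
16 → extends → [12, 16]
19 → extends → [12, 16, 19]
15 → replaces 16 → [12, 15, 19]
30 → extends → [12, 15, 19, 30]
24 → replaces 30 → [12, 15, 19, 24]
16 → replaces 19 → [12, 15, 16, 24]
15 → already a tail → [12, 15, 16, 24]
14 → replaces 15 → [12, 14, 16, 24]
Longest strictly increasing subsequence has length 4, so deletions = 10 − 4 = 6.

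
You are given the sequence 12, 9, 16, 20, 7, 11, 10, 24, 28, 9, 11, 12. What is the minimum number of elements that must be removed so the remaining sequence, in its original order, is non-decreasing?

Fewest deletions = n − (longest non-decreasing subsequence).
Patience tails:
12 → extends → [12]
9 → replaces 12 → [9]
16 → extends → [9, 16]
20 → extends → [9, 16, 20]
7 → replaces 9 → [7, 16, 20]
11 → replaces 16 → [7, 11, 20]
10 → replaces 11 → [7, 10, 20]
24 → extends → [7, 10, 20, 24]
28 → extends → [7, 10, 20, 24, 28]
9 → replaces 10 → [7, 9, 20, 24, 28]
11 → replaces 20 → [7, 9, 11, 24, 28]
12 → replaces 24 → [7, 9, 11, 12, 28]
Longest non-decreasing subsequence has length 5, so deletions = 12 − 5 = 7.

7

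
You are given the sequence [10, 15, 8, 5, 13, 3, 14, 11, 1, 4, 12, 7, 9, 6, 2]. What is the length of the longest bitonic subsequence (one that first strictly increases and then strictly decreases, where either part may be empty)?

7

inc[i] = longest strictly increasing subsequence ending at i; dec[i] = longest strictly decreasing subsequence starting at i:
i:      1  2  3  4  5  6  7  8  9 10 11 12 13 14 15
a[i]:  10 15  8  5 13  3 14 11  1  4 12  7  9  6  2
inc:    1  2  1  1  2  1  3  2  1  2  3  3  4  3  2
dec:    5  6  4  3  5  2  5  4  1  2  4  3  3  2  1
Best peak at i=2 (value 15): inc=2, dec=6, length 2+6−1 = 7.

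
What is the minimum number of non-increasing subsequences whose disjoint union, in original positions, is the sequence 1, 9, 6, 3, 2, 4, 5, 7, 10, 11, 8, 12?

Place each on the leftmost legal pile:
1 → new pile 1 (tops now [1])
9 → new pile 2 (tops now [1, 9])
6 → pile 2 (tops now [1, 6])
3 → pile 2 (tops now [1, 3])
2 → pile 2 (tops now [1, 2])
4 → new pile 3 (tops now [1, 2, 4])
5 → new pile 4 (tops now [1, 2, 4, 5])
7 → new pile 5 (tops now [1, 2, 4, 5, 7])
10 → new pile 6 (tops now [1, 2, 4, 5, 7, 10])
11 → new pile 7 (tops now [1, 2, 4, 5, 7, 10, 11])
8 → pile 6 (tops now [1, 2, 4, 5, 7, 8, 11])
12 → new pile 8 (tops now [1, 2, 4, 5, 7, 8, 11, 12])
Eight piles.

8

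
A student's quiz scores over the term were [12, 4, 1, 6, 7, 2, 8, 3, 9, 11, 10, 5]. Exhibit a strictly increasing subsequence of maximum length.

Patience tails give the LIS length; then backtrack through the dp parents:
12 → extends → [12]
4 → replaces 12 → [4]
1 → replaces 4 → [1]
6 → extends → [1, 6]
7 → extends → [1, 6, 7]
2 → replaces 6 → [1, 2, 7]
8 → extends → [1, 2, 7, 8]
3 → replaces 7 → [1, 2, 3, 8]
9 → extends → [1, 2, 3, 8, 9]
11 → extends → [1, 2, 3, 8, 9, 11]
10 → replaces 11 → [1, 2, 3, 8, 9, 10]
5 → replaces 8 → [1, 2, 3, 5, 9, 10]
Length 6; one witness is 4, 6, 7, 8, 9, 11.

4, 6, 7, 8, 9, 11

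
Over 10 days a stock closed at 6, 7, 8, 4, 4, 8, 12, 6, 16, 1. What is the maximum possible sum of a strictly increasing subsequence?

Let S[i] be the best sum of a strictly increasing subsequence ending at i:
i:      1  2  3  4  5  6  7  8  9 10
a[i]:   6  7  8  4  4  8 12  6 16  1
S:      6 13 21  4  4 21 33 10 49  1
Maximum is 49 (e.g. 6 + 7 + 8 + 12 + 16).

49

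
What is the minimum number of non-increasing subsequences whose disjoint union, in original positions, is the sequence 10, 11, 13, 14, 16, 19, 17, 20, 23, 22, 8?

8

Place each on the leftmost legal pile:
10 → new pile 1 (tops now [10])
11 → new pile 2 (tops now [10, 11])
13 → new pile 3 (tops now [10, 11, 13])
14 → new pile 4 (tops now [10, 11, 13, 14])
16 → new pile 5 (tops now [10, 11, 13, 14, 16])
19 → new pile 6 (tops now [10, 11, 13, 14, 16, 19])
17 → pile 6 (tops now [10, 11, 13, 14, 16, 17])
20 → new pile 7 (tops now [10, 11, 13, 14, 16, 17, 20])
23 → new pile 8 (tops now [10, 11, 13, 14, 16, 17, 20, 23])
22 → pile 8 (tops now [10, 11, 13, 14, 16, 17, 20, 22])
8 → pile 1 (tops now [8, 11, 13, 14, 16, 17, 20, 22])
Eight piles.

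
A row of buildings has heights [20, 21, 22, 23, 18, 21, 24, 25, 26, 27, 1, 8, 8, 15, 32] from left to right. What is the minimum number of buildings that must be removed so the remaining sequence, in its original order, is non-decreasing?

6

Fewest deletions = n − (longest non-decreasing subsequence).
i:      1  2  3  4  5  6  7  8  9 10 11 12 13 14 15
a[i]:  20 21 22 23 18 21 24 25 26 27  1  8  8 15 32
dp:     1  2  3  4  1  3  5  6  7  8  1  2  3  4  9
max dp = 9, so deletions = 15 − 9 = 6.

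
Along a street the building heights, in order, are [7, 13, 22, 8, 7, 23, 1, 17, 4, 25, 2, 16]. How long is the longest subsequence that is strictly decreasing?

Let dp[i] be the longest strictly decreasing subsequence ending at i:
i:      1  2  3  4  5  6  7  8  9 10 11 12
a[i]:   7 13 22  8  7 23  1 17  4 25  2 16
dp:     1  1  1  2  3  1  4  2  4  1  5  3
Maximum is 5.

5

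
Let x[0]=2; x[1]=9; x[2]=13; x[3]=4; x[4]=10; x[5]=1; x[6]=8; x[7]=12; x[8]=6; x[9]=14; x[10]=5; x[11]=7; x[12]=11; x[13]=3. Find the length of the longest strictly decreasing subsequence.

Negate each value so 'decreasing' becomes 'increasing', then run patience tails on the negated sequence:
-2 → extends → [-2]
-9 → replaces -2 → [-9]
-13 → replaces -9 → [-13]
-4 → extends → [-13, -4]
-10 → replaces -4 → [-13, -10]
-1 → extends → [-13, -10, -1]
-8 → replaces -1 → [-13, -10, -8]
-12 → replaces -10 → [-13, -12, -8]
-6 → extends → [-13, -12, -8, -6]
-14 → replaces -13 → [-14, -12, -8, -6]
-5 → extends → [-14, -12, -8, -6, -5]
-7 → replaces -6 → [-14, -12, -8, -7, -5]
-11 → replaces -8 → [-14, -12, -11, -7, -5]
-3 → extends → [-14, -12, -11, -7, -5, -3]
Six tails, so the longest strictly decreasing subsequence of the original has length 6.

6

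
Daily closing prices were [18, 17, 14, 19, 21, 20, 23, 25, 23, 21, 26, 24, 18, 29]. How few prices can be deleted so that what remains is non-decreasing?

7

Fewest deletions = n − (longest non-decreasing subsequence).
Patience tails:
18 → extends → [18]
17 → replaces 18 → [17]
14 → replaces 17 → [14]
19 → extends → [14, 19]
21 → extends → [14, 19, 21]
20 → replaces 21 → [14, 19, 20]
23 → extends → [14, 19, 20, 23]
25 → extends → [14, 19, 20, 23, 25]
23 → replaces 25 → [14, 19, 20, 23, 23]
21 → replaces 23 → [14, 19, 20, 21, 23]
26 → extends → [14, 19, 20, 21, 23, 26]
24 → replaces 26 → [14, 19, 20, 21, 23, 24]
18 → replaces 19 → [14, 18, 20, 21, 23, 24]
29 → extends → [14, 18, 20, 21, 23, 24, 29]
Longest non-decreasing subsequence has length 7, so deletions = 14 − 7 = 7.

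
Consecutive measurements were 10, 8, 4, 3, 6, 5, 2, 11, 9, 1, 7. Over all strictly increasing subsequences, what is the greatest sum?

21

Let S[i] be the best sum of a strictly increasing subsequence ending at i:
i:      1  2  3  4  5  6  7  8  9 10 11
a[i]:  10  8  4  3  6  5  2 11  9  1  7
S:     10  8  4  3 10  9  2 21 19  1 17
Maximum is 21 (e.g. 4 + 6 + 11).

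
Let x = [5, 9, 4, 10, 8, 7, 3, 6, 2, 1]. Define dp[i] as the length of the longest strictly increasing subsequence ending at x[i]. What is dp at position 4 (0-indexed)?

dp[i] = 1 + max{dp[j] : j<i, x[j]<x[i]} (or 1 if no such j):
i:      0  1  2  3  4  5  6  7  8  9
x[i]:   5  9  4 10  8  7  3  6  2  1
dp:     1  2  1  3  2  2  1  2  1  1
At index 4 the value is 2.

2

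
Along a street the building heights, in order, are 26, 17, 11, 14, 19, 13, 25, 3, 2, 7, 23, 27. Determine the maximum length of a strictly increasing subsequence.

5

Track the smallest tail for each achievable length (strict):
26 → extends → [26]
17 → replaces 26 → [17]
11 → replaces 17 → [11]
14 → extends → [11, 14]
19 → extends → [11, 14, 19]
13 → replaces 14 → [11, 13, 19]
25 → extends → [11, 13, 19, 25]
3 → replaces 11 → [3, 13, 19, 25]
2 → replaces 3 → [2, 13, 19, 25]
7 → replaces 13 → [2, 7, 19, 25]
23 → replaces 25 → [2, 7, 19, 23]
27 → extends → [2, 7, 19, 23, 27]
Five tails, so the longest strictly increasing subsequence has length 5 (e.g. 11, 14, 19, 25, 27).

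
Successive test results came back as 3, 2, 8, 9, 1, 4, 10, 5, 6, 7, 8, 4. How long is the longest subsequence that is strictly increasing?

Track the smallest tail for each achievable length (strict):
3 → extends → [3]
2 → replaces 3 → [2]
8 → extends → [2, 8]
9 → extends → [2, 8, 9]
1 → replaces 2 → [1, 8, 9]
4 → replaces 8 → [1, 4, 9]
10 → extends → [1, 4, 9, 10]
5 → replaces 9 → [1, 4, 5, 10]
6 → replaces 10 → [1, 4, 5, 6]
7 → extends → [1, 4, 5, 6, 7]
8 → extends → [1, 4, 5, 6, 7, 8]
4 → already a tail → [1, 4, 5, 6, 7, 8]
Six tails, so the longest strictly increasing subsequence has length 6 (e.g. 3, 4, 5, 6, 7, 8).

6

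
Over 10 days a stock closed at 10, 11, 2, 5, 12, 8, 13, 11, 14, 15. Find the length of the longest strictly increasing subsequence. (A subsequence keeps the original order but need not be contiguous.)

6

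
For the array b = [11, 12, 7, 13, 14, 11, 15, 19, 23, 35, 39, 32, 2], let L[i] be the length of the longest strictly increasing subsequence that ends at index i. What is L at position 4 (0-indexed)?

dp[i] = 1 + max{dp[j] : j<i, b[j]<b[i]} (or 1 if no such j):
i:      0  1  2  3  4  5  6  7  8  9 10 11 12
b[i]:  11 12  7 13 14 11 15 19 23 35 39 32  2
dp:     1  2  1  3  4  2  5  6  7  8  9  8  1
At index 4 the value is 4.

4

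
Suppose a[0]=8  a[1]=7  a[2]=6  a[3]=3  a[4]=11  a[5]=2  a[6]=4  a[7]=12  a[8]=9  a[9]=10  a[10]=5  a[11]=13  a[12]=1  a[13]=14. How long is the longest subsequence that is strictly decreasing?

6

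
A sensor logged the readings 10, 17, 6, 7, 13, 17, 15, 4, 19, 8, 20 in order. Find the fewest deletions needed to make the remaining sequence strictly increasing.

5

Fewest deletions = n − (longest strictly increasing subsequence).
Patience tails:
10 → extends → [10]
17 → extends → [10, 17]
6 → replaces 10 → [6, 17]
7 → replaces 17 → [6, 7]
13 → extends → [6, 7, 13]
17 → extends → [6, 7, 13, 17]
15 → replaces 17 → [6, 7, 13, 15]
4 → replaces 6 → [4, 7, 13, 15]
19 → extends → [4, 7, 13, 15, 19]
8 → replaces 13 → [4, 7, 8, 15, 19]
20 → extends → [4, 7, 8, 15, 19, 20]
Longest strictly increasing subsequence has length 6, so deletions = 11 − 6 = 5.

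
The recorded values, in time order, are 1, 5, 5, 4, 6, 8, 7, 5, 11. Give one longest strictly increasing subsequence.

1, 5, 6, 8, 11

Patience tails give the LIS length; then backtrack through the dp parents:
1 → extends → [1]
5 → extends → [1, 5]
5 → already a tail → [1, 5]
4 → replaces 5 → [1, 4]
6 → extends → [1, 4, 6]
8 → extends → [1, 4, 6, 8]
7 → replaces 8 → [1, 4, 6, 7]
5 → replaces 6 → [1, 4, 5, 7]
11 → extends → [1, 4, 5, 7, 11]
Length 5; one witness is 1, 5, 6, 8, 11.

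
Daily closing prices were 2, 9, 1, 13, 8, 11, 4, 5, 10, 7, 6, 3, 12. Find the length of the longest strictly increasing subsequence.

Track the smallest tail for each achievable length (strict):
2 → extends → [2]
9 → extends → [2, 9]
1 → replaces 2 → [1, 9]
13 → extends → [1, 9, 13]
8 → replaces 9 → [1, 8, 13]
11 → replaces 13 → [1, 8, 11]
4 → replaces 8 → [1, 4, 11]
5 → replaces 11 → [1, 4, 5]
10 → extends → [1, 4, 5, 10]
7 → replaces 10 → [1, 4, 5, 7]
6 → replaces 7 → [1, 4, 5, 6]
3 → replaces 4 → [1, 3, 5, 6]
12 → extends → [1, 3, 5, 6, 12]
Five tails, so the longest strictly increasing subsequence has length 5 (e.g. 2, 4, 5, 10, 12).

5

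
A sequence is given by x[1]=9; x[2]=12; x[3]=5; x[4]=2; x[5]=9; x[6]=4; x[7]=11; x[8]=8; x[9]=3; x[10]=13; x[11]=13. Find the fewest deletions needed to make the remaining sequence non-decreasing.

Fewest deletions = n − (longest non-decreasing subsequence).
Patience tails:
9 → extends → [9]
12 → extends → [9, 12]
5 → replaces 9 → [5, 12]
2 → replaces 5 → [2, 12]
9 → replaces 12 → [2, 9]
4 → replaces 9 → [2, 4]
11 → extends → [2, 4, 11]
8 → replaces 11 → [2, 4, 8]
3 → replaces 4 → [2, 3, 8]
13 → extends → [2, 3, 8, 13]
13 → extends → [2, 3, 8, 13, 13]
Longest non-decreasing subsequence has length 5, so deletions = 11 − 5 = 6.

6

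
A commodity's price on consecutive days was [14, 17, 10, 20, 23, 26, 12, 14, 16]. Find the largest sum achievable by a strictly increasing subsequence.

Let S[i] be the best sum of a strictly increasing subsequence ending at i:
i:       1   2   3   4   5   6   7   8   9
a[i]:   14  17  10  20  23  26  12  14  16
S:      14  31  10  51  74 100  22  36  52
Maximum is 100 (e.g. 14 + 17 + 20 + 23 + 26).

100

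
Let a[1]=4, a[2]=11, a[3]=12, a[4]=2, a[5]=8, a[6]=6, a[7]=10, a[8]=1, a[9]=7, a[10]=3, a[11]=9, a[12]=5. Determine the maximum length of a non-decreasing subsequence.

4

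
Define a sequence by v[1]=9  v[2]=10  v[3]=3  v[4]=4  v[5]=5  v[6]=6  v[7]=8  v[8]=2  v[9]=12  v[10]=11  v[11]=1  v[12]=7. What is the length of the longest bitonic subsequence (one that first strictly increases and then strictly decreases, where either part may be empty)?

inc[i] = longest strictly increasing subsequence ending at i; dec[i] = longest strictly decreasing subsequence starting at i:
i:      1  2  3  4  5  6  7  8  9 10 11 12
v[i]:   9 10  3  4  5  6  8  2 12 11  1  7
inc:    1  2  1  2  3  4  5  1  6  6  1  5
dec:    4  4  3  3  3  3  3  2  3  2  1  1
Best peak at i=9 (value 12): inc=6, dec=3, length 6+3−1 = 8.

8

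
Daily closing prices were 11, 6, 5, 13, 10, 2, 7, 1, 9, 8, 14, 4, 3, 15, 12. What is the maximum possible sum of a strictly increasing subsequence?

Let S[i] be the best sum of a strictly increasing subsequence ending at i:
i:      1  2  3  4  5  6  7  8  9 10 11 12 13 14 15
a[i]:  11  6  5 13 10  2  7  1  9  8 14  4  3 15 12
S:     11  6  5 24 16  2 13  1 22 21 38  6  5 53 34
Maximum is 53 (e.g. 11 + 13 + 14 + 15).

53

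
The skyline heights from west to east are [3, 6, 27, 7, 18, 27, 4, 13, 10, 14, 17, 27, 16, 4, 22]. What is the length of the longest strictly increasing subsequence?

7

Track the smallest tail for each achievable length (strict):
3 → extends → [3]
6 → extends → [3, 6]
27 → extends → [3, 6, 27]
7 → replaces 27 → [3, 6, 7]
18 → extends → [3, 6, 7, 18]
27 → extends → [3, 6, 7, 18, 27]
4 → replaces 6 → [3, 4, 7, 18, 27]
13 → replaces 18 → [3, 4, 7, 13, 27]
10 → replaces 13 → [3, 4, 7, 10, 27]
14 → replaces 27 → [3, 4, 7, 10, 14]
17 → extends → [3, 4, 7, 10, 14, 17]
27 → extends → [3, 4, 7, 10, 14, 17, 27]
16 → replaces 17 → [3, 4, 7, 10, 14, 16, 27]
4 → already a tail → [3, 4, 7, 10, 14, 16, 27]
22 → replaces 27 → [3, 4, 7, 10, 14, 16, 22]
Seven tails, so the longest strictly increasing subsequence has length 7 (e.g. 3, 6, 7, 13, 14, 17, 27).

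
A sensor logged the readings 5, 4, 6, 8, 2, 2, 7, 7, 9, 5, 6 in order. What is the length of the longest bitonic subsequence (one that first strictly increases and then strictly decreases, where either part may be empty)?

inc[i] = longest strictly increasing subsequence ending at i; dec[i] = longest strictly decreasing subsequence starting at i:
i:      1  2  3  4  5  6  7  8  9 10 11
a[i]:   5  4  6  8  2  2  7  7  9  5  6
inc:    1  1  2  3  1  1  3  3  4  2  3
dec:    3  2  2  3  1  1  2  2  2  1  1
Best peak at i=4 (value 8): inc=3, dec=3, length 3+3−1 = 5.

5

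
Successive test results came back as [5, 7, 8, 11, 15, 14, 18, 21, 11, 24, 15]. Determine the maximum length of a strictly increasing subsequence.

Track the smallest tail for each achievable length (strict):
5 → extends → [5]
7 → extends → [5, 7]
8 → extends → [5, 7, 8]
11 → extends → [5, 7, 8, 11]
15 → extends → [5, 7, 8, 11, 15]
14 → replaces 15 → [5, 7, 8, 11, 14]
18 → extends → [5, 7, 8, 11, 14, 18]
21 → extends → [5, 7, 8, 11, 14, 18, 21]
11 → already a tail → [5, 7, 8, 11, 14, 18, 21]
24 → extends → [5, 7, 8, 11, 14, 18, 21, 24]
15 → replaces 18 → [5, 7, 8, 11, 14, 15, 21, 24]
Eight tails, so the longest strictly increasing subsequence has length 8 (e.g. 5, 7, 8, 11, 15, 18, 21, 24).

8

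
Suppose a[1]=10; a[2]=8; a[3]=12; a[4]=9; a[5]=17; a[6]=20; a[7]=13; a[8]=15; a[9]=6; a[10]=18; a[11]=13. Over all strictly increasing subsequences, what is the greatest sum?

Let S[i] be the best sum of a strictly increasing subsequence ending at i:
i:      1  2  3  4  5  6  7  8  9 10 11
a[i]:  10  8 12  9 17 20 13 15  6 18 13
S:     10  8 22 17 39 59 35 50  6 68 35
Maximum is 68 (e.g. 10 + 12 + 13 + 15 + 18).

68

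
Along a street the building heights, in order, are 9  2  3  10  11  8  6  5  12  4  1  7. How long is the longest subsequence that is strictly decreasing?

6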